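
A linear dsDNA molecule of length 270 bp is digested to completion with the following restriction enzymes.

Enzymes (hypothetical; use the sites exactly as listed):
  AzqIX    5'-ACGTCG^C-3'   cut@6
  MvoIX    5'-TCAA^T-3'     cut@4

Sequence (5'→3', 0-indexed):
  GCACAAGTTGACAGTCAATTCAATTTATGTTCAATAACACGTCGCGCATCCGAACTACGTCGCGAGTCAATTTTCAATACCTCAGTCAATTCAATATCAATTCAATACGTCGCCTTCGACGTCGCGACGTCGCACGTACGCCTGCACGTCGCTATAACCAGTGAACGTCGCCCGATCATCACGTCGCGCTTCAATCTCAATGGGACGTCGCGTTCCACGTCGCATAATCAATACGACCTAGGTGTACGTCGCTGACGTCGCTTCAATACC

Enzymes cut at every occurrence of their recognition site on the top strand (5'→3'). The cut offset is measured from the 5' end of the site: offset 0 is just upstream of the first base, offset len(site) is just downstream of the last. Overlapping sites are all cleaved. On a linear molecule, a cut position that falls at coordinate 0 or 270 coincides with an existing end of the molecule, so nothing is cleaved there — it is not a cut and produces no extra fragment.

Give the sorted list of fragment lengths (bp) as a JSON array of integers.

Scan for sites:
  AzqIX (ACGTCGC, off=6): starts [38, 56, 106, 118, 126, 145, 164, 180, 204, 216, 245, 254] → cuts [44, 62, 112, 124, 132, 151, 170, 186, 210, 222, 251, 260]
  MvoIX (TCAAT, off=4): starts [14, 19, 30, 66, 73, 85, 90, 96, 101, 190, 196, 227, 262] → cuts [18, 23, 34, 70, 77, 89, 94, 100, 105, 194, 200, 231, 266]

Pooled cuts: [18, 23, 34, 44, 62, 70, 77, 89, 94, 100, 105, 112, 124, 132, 151, 170, 186, 194, 200, 210, 222, 231, 251, 260, 266]

Fragments:
  [0,18): 18 bp
  [18,23): 5 bp
  [23,34): 11 bp
  [34,44): 10 bp
  [44,62): 18 bp
  [62,70): 8 bp
  [70,77): 7 bp
  [77,89): 12 bp
  [89,94): 5 bp
  [94,100): 6 bp
  [100,105): 5 bp
  [105,112): 7 bp
  [112,124): 12 bp
  [124,132): 8 bp
  [132,151): 19 bp
  [151,170): 19 bp
  [170,186): 16 bp
  [186,194): 8 bp
  [194,200): 6 bp
  [200,210): 10 bp
  [210,222): 12 bp
  [222,231): 9 bp
  [231,251): 20 bp
  [251,260): 9 bp
  [260,266): 6 bp
  [266,270): 4 bp

[4,5,5,5,6,6,6,7,7,8,8,8,9,9,10,10,11,12,12,12,16,18,18,19,19,20]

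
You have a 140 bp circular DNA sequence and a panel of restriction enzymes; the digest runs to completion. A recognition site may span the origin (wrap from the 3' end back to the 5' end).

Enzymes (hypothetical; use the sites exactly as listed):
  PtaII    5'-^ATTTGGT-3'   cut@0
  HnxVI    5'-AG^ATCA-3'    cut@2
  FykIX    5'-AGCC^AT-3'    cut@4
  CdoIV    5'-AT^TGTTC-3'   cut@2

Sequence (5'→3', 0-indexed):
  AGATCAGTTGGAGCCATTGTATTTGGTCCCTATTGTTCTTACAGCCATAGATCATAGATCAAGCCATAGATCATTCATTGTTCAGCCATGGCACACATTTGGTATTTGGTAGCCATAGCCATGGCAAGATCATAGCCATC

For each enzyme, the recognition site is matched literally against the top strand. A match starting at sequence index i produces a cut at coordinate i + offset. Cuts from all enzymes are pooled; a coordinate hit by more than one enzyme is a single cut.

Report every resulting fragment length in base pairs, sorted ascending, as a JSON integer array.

[4,4,5,5,6,7,7,8,8,9,9,9,9,11,13,13,13]

Scan for sites:
  PtaII ATTTGGT/0: at [20, 96, 103] ⇒ [20, 96, 103]
  HnxVI AGATCA/2: at [0, 48, 55, 67, 126] ⇒ [2, 50, 57, 69, 128]
  FykIX AGCCAT/4: at [11, 42, 61, 83, 110, 116, 133] ⇒ [15, 46, 65, 87, 114, 120, 137]
  CdoIV ATTGTTC/2: at [31, 76] ⇒ [33, 78]

All cut coordinates (distinct, sorted): [2, 15, 20, 33, 46, 50, 57, 65, 69, 78, 87, 96, 103, 114, 120, 128, 137]

Fragment lengths:
  2→15: 13 bp
  15→20: 5 bp
  20→33: 13 bp
  33→46: 13 bp
  46→50: 4 bp
  50→57: 7 bp
  57→65: 8 bp
  65→69: 4 bp
  69→78: 9 bp
  78→87: 9 bp
  87→96: 9 bp
  96→103: 7 bp
  103→114: 11 bp
  114→120: 6 bp
  120→128: 8 bp
  128→137: 9 bp
  137→2 (wrap): 140-137+2 = 5 bp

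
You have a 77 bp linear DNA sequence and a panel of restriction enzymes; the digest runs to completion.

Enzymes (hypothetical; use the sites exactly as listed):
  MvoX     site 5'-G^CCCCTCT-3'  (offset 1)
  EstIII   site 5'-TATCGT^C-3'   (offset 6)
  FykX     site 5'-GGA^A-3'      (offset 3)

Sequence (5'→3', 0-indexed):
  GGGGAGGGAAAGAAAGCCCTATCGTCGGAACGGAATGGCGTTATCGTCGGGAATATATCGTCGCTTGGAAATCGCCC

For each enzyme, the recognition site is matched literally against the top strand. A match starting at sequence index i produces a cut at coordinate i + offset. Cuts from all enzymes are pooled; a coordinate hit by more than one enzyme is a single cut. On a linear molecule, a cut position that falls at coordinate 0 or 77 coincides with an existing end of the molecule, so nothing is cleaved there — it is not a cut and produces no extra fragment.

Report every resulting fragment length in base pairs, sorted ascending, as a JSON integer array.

[4,5,5,8,8,9,9,13,16]

Per-enzyme occurrences:
  MvoX (GCCCCTCT, off=1): no sites
  EstIII TATCGTC/6: at [19, 41, 55] ⇒ [25, 47, 61]
  FykX GGAA/3: at [6, 26, 31, 49, 66] ⇒ [9, 29, 34, 52, 69]

All cut coordinates (distinct, sorted): [9, 25, 29, 34, 47, 52, 61, 69]

Fragments:
  [0,9): 9 bp
  [9,25): 16 bp
  [25,29): 4 bp
  [29,34): 5 bp
  [34,47): 13 bp
  [47,52): 5 bp
  [52,61): 9 bp
  [61,69): 8 bp
  [69,77): 8 bp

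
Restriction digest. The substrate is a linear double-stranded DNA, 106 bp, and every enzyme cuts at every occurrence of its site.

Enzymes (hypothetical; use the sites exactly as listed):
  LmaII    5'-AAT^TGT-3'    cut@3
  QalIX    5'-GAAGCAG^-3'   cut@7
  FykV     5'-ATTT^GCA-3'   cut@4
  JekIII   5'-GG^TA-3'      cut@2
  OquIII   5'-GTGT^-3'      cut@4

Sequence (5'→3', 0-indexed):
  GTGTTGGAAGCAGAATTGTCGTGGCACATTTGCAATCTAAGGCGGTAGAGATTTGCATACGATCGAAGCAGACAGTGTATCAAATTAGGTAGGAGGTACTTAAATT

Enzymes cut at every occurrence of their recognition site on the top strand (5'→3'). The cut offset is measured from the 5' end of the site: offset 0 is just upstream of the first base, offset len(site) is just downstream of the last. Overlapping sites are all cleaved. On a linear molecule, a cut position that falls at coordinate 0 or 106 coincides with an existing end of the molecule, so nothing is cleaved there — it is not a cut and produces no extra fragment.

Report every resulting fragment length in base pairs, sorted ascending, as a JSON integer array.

[3,4,7,7,9,9,10,11,14,15,17]

Scan for sites:
  LmaII AATTGT/3: at [13] ⇒ [16]
  QalIX GAAGCAG/7: at [6, 64] ⇒ [13, 71]
  FykV ATTTGCA/4: at [27, 50] ⇒ [31, 54]
  JekIII GGTA/2: at [43, 87, 94] ⇒ [45, 89, 96]
  OquIII GTGT/4: at [0, 74] ⇒ [4, 78]

Pooled cuts: [4, 13, 16, 31, 45, 54, 71, 78, 89, 96]

Fragment lengths:
  [0,4): 4 bp
  [4,13): 9 bp
  [13,16): 3 bp
  [16,31): 15 bp
  [31,45): 14 bp
  [45,54): 9 bp
  [54,71): 17 bp
  [71,78): 7 bp
  [78,89): 11 bp
  [89,96): 7 bp
  [96,106): 10 bp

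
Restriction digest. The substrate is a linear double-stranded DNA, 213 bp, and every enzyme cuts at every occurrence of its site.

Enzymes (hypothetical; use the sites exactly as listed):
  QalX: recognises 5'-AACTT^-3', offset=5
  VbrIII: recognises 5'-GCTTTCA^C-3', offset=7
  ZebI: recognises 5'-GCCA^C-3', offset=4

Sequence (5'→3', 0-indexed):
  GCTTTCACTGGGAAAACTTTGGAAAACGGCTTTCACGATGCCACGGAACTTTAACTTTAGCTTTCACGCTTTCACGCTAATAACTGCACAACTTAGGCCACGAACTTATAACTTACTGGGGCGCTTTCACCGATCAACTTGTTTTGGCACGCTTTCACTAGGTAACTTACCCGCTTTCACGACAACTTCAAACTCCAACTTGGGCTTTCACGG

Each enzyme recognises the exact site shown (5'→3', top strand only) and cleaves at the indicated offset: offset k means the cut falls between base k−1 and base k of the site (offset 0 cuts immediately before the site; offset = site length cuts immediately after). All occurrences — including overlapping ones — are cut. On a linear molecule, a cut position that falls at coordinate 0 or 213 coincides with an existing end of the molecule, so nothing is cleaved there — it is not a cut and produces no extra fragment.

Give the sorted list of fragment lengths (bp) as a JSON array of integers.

Site scan:
  QalX (AACTT, off=5): starts [14, 46, 52, 89, 102, 109, 135, 163, 183, 196] → cuts [19, 51, 57, 94, 107, 114, 140, 168, 188, 201]
  VbrIII (GCTTTCAC, off=7): starts [0, 28, 59, 67, 122, 150, 172, 203] → cuts [7, 35, 66, 74, 129, 157, 179, 210]
  ZebI (GCCAC, off=4): starts [39, 96] → cuts [43, 100]

Pooled cuts: [7, 19, 35, 43, 51, 57, 66, 74, 94, 100, 107, 114, 129, 140, 157, 168, 179, 188, 201, 210]

Fragment lengths:
  [0,7): 7 bp
  [7,19): 12 bp
  [19,35): 16 bp
  [35,43): 8 bp
  [43,51): 8 bp
  [51,57): 6 bp
  [57,66): 9 bp
  [66,74): 8 bp
  [74,94): 20 bp
  [94,100): 6 bp
  [100,107): 7 bp
  [107,114): 7 bp
  [114,129): 15 bp
  [129,140): 11 bp
  [140,157): 17 bp
  [157,168): 11 bp
  [168,179): 11 bp
  [179,188): 9 bp
  [188,201): 13 bp
  [201,210): 9 bp
  [210,213): 3 bp

[3,6,6,7,7,7,8,8,8,9,9,9,11,11,11,12,13,15,16,17,20]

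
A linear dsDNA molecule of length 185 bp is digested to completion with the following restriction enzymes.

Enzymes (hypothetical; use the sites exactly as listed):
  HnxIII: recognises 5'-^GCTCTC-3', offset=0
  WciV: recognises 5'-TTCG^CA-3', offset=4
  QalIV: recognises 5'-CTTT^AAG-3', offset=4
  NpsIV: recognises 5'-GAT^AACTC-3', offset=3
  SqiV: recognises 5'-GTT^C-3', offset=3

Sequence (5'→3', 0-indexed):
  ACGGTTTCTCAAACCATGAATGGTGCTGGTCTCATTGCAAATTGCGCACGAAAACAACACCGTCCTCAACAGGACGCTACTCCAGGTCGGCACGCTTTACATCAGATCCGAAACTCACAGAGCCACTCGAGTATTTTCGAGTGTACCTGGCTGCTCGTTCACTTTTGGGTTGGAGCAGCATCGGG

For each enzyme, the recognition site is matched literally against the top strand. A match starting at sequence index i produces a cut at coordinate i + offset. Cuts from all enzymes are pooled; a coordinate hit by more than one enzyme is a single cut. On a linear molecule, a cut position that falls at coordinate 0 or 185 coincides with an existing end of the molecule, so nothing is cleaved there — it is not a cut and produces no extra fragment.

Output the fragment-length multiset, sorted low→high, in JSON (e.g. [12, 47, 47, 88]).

[26,159]

Site scan:
  HnxIII (GCTCTC, off=0): no sites
  WciV (TTCGCA, off=4): no sites
  QalIV (CTTTAAG, off=4): no sites
  NpsIV (GATAACTC, off=3): no sites
  SqiV GTTC/3: at [156] ⇒ [159]

Pooled cuts: [159]

Fragments:
  [0,159): 159 bp
  [159,185): 26 bp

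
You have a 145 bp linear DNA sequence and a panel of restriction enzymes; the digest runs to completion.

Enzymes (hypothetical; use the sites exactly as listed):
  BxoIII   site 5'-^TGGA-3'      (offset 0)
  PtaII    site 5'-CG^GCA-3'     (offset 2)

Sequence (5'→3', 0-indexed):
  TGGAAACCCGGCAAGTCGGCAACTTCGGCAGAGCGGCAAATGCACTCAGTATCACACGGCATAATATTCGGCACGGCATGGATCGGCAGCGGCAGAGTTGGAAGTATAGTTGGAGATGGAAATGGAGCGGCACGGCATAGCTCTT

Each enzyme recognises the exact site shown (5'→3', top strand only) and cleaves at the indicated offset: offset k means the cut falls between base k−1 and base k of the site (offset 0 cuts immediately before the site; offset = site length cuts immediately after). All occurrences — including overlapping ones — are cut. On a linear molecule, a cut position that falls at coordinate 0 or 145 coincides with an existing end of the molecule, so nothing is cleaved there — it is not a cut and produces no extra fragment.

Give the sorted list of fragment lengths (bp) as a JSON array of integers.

Scan for sites:
  BxoIII TGGA/0: at [0, 78, 98, 110, 116, 122] ⇒ [78, 98, 110, 116, 122] (position 0 is a terminus of the linear molecule — no cut)
  PtaII CGGCA/2: at [8, 16, 25, 33, 56, 68, 73, 83, 89, 127, 132] ⇒ [10, 18, 27, 35, 58, 70, 75, 85, 91, 129, 134]

Pooled cuts: [10, 18, 27, 35, 58, 70, 75, 78, 85, 91, 98, 110, 116, 122, 129, 134]

Fragment lengths:
  [0,10): 10 bp
  [10,18): 8 bp
  [18,27): 9 bp
  [27,35): 8 bp
  [35,58): 23 bp
  [58,70): 12 bp
  [70,75): 5 bp
  [75,78): 3 bp
  [78,85): 7 bp
  [85,91): 6 bp
  [91,98): 7 bp
  [98,110): 12 bp
  [110,116): 6 bp
  [116,122): 6 bp
  [122,129): 7 bp
  [129,134): 5 bp
  [134,145): 11 bp

[3,5,5,6,6,6,7,7,7,8,8,9,10,11,12,12,23]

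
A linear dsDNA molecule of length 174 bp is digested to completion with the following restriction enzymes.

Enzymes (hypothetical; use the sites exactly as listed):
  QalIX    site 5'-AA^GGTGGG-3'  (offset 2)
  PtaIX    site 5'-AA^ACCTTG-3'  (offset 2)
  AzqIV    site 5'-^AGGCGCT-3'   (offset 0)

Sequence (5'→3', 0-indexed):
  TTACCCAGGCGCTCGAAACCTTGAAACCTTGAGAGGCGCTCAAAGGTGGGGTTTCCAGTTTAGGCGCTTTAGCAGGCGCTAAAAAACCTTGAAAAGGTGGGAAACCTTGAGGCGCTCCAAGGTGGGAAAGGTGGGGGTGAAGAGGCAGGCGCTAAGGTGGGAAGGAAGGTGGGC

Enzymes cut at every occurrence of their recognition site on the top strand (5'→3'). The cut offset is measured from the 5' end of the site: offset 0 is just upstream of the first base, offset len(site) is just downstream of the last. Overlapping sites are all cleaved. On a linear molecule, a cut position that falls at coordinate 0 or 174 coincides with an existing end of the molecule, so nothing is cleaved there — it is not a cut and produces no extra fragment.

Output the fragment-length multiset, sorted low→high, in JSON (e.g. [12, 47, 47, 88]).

[6,6,7,8,8,8,9,9,10,11,11,11,12,12,12,17,17]

Per-enzyme occurrences:
  QalIX (AAGGTGGG, off=2): starts [42, 93, 118, 127, 153, 165] → cuts [44, 95, 120, 129, 155, 167]
  PtaIX (AAACCTTG, off=2): starts [15, 23, 83, 101] → cuts [17, 25, 85, 103]
  AzqIV (AGGCGCT, off=0): starts [6, 33, 61, 73, 109, 146] → cuts [6, 33, 61, 73, 109, 146]

All cut coordinates (distinct, sorted): [6, 17, 25, 33, 44, 61, 73, 85, 95, 103, 109, 120, 129, 146, 155, 167]

Fragments:
  [0,6): 6 bp
  [6,17): 11 bp
  [17,25): 8 bp
  [25,33): 8 bp
  [33,44): 11 bp
  [44,61): 17 bp
  [61,73): 12 bp
  [73,85): 12 bp
  [85,95): 10 bp
  [95,103): 8 bp
  [103,109): 6 bp
  [109,120): 11 bp
  [120,129): 9 bp
  [129,146): 17 bp
  [146,155): 9 bp
  [155,167): 12 bp
  [167,174): 7 bp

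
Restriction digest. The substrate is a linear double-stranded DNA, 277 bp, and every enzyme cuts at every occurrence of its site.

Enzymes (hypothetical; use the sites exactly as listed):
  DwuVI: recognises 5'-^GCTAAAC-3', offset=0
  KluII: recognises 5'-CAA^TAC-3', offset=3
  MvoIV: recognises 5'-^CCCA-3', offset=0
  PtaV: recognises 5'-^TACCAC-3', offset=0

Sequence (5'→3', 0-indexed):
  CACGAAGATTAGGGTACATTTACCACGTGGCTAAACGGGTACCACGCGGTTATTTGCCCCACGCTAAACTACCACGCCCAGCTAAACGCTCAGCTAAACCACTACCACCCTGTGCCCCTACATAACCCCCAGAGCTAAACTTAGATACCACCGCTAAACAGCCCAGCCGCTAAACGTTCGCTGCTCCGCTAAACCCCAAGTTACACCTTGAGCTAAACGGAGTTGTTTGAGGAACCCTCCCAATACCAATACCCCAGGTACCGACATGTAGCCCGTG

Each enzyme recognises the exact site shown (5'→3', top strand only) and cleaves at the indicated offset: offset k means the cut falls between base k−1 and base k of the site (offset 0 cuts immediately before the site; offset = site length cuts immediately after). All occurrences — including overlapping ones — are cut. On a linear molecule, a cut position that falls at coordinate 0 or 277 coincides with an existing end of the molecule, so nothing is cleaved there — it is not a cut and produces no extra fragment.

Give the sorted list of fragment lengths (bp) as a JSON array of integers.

[3,4,5,5,6,6,7,7,7,7,7,9,9,10,10,12,12,17,18,19,20,25,25,27]

Per-enzyme occurrences:
  DwuVI GCTAAAC/0: at [29, 62, 80, 92, 133, 152, 168, 187, 211] ⇒ [29, 62, 80, 92, 133, 152, 168, 187, 211]
  KluII CAATAC/3: at [240, 246] ⇒ [243, 249]
  MvoIV CCCA/0: at [57, 76, 127, 161, 194, 238, 252] ⇒ [57, 76, 127, 161, 194, 238, 252]
  PtaV TACCAC/0: at [20, 39, 69, 102, 145] ⇒ [20, 39, 69, 102, 145]

All cut coordinates (distinct, sorted): [20, 29, 39, 57, 62, 69, 76, 80, 92, 102, 127, 133, 145, 152, 161, 168, 187, 194, 211, 238, 243, 249, 252]

Fragment lengths:
  [0,20): 20 bp
  [20,29): 9 bp
  [29,39): 10 bp
  [39,57): 18 bp
  [57,62): 5 bp
  [62,69): 7 bp
  [69,76): 7 bp
  [76,80): 4 bp
  [80,92): 12 bp
  [92,102): 10 bp
  [102,127): 25 bp
  [127,133): 6 bp
  [133,145): 12 bp
  [145,152): 7 bp
  [152,161): 9 bp
  [161,168): 7 bp
  [168,187): 19 bp
  [187,194): 7 bp
  [194,211): 17 bp
  [211,238): 27 bp
  [238,243): 5 bp
  [243,249): 6 bp
  [249,252): 3 bp
  [252,277): 25 bp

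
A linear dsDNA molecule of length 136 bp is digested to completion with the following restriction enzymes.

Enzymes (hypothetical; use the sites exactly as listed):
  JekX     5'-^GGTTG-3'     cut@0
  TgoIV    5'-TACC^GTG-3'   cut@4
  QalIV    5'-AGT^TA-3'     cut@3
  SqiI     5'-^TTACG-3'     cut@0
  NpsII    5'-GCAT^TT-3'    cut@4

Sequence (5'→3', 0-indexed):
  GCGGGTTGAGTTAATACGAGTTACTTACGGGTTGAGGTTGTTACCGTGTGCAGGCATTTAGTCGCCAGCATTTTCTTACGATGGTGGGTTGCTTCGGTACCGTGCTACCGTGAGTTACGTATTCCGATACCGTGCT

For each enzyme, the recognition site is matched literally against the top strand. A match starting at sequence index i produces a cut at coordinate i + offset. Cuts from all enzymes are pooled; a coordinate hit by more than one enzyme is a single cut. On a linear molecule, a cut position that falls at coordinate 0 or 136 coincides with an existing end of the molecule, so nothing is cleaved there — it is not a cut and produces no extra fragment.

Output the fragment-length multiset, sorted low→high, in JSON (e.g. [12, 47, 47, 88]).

Site scan:
  JekX (GGTTG, off=0): starts [3, 29, 35, 86] → cuts [3, 29, 35, 86]
  TgoIV (TACCGTG, off=4): starts [41, 97, 105, 127] → cuts [45, 101, 109, 131]
  QalIV (AGTTA, off=3): starts [8, 18, 112] → cuts [11, 21, 115]
  SqiI (TTACG, off=0): starts [24, 75, 114] → cuts [24, 75, 114]
  NpsII (GCATTT, off=4): starts [53, 67] → cuts [57, 71]

Pooled cuts: [3, 11, 21, 24, 29, 35, 45, 57, 71, 75, 86, 101, 109, 114, 115, 131]

Fragment lengths:
  [0,3): 3 bp
  [3,11): 8 bp
  [11,21): 10 bp
  [21,24): 3 bp
  [24,29): 5 bp
  [29,35): 6 bp
  [35,45): 10 bp
  [45,57): 12 bp
  [57,71): 14 bp
  [71,75): 4 bp
  [75,86): 11 bp
  [86,101): 15 bp
  [101,109): 8 bp
  [109,114): 5 bp
  [114,115): 1 bp
  [115,131): 16 bp
  [131,136): 5 bp

[1,3,3,4,5,5,5,6,8,8,10,10,11,12,14,15,16]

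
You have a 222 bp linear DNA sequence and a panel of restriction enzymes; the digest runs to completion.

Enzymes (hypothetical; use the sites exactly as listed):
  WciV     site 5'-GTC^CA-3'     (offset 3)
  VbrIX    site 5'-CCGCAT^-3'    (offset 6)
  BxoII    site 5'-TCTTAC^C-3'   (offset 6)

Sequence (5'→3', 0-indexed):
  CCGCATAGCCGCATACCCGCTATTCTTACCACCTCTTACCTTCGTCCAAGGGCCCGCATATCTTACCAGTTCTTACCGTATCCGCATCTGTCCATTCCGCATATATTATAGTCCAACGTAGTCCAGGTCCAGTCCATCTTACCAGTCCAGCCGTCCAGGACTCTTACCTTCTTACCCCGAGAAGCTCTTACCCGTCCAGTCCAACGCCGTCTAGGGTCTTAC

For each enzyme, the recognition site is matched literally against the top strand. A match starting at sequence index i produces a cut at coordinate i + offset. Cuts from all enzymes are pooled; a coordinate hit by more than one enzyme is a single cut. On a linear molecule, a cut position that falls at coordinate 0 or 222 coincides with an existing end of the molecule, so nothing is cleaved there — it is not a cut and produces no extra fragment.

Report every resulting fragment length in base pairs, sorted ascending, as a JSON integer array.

Site scan:
  WciV GTCCA/3: at [43, 89, 110, 120, 126, 131, 144, 152, 193, 198] ⇒ [46, 92, 113, 123, 129, 134, 147, 155, 196, 201]
  VbrIX CCGCAT/6: at [0, 8, 53, 81, 96] ⇒ [6, 14, 59, 87, 102]
  BxoII TCTTACC/6: at [23, 33, 60, 70, 136, 161, 169, 185] ⇒ [29, 39, 66, 76, 142, 167, 175, 191]

Pooled cuts: [6, 14, 29, 39, 46, 59, 66, 76, 87, 92, 102, 113, 123, 129, 134, 142, 147, 155, 167, 175, 191, 196, 201]

Fragments:
  [0,6): 6 bp
  [6,14): 8 bp
  [14,29): 15 bp
  [29,39): 10 bp
  [39,46): 7 bp
  [46,59): 13 bp
  [59,66): 7 bp
  [66,76): 10 bp
  [76,87): 11 bp
  [87,92): 5 bp
  [92,102): 10 bp
  [102,113): 11 bp
  [113,123): 10 bp
  [123,129): 6 bp
  [129,134): 5 bp
  [134,142): 8 bp
  [142,147): 5 bp
  [147,155): 8 bp
  [155,167): 12 bp
  [167,175): 8 bp
  [175,191): 16 bp
  [191,196): 5 bp
  [196,201): 5 bp
  [201,222): 21 bp

[5,5,5,5,5,6,6,7,7,8,8,8,8,10,10,10,10,11,11,12,13,15,16,21]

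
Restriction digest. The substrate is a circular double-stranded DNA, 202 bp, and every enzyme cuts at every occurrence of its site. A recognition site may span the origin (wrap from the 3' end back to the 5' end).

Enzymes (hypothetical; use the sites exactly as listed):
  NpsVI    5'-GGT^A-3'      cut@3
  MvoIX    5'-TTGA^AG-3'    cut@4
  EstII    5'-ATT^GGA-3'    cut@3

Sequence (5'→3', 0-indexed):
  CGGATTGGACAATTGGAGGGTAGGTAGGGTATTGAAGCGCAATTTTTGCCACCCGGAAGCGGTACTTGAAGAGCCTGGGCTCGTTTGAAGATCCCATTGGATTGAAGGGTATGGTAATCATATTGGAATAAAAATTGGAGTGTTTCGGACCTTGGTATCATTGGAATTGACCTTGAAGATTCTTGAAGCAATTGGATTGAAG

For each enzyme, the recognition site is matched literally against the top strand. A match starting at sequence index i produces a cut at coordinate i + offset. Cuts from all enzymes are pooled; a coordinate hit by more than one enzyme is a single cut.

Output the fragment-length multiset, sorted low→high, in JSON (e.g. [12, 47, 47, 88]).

Scan for sites:
  NpsVI (GGTA, off=3): starts [18, 22, 27, 60, 107, 112, 153] → cuts [21, 25, 30, 63, 110, 115, 156]
  MvoIX (TTGAAG, off=4): starts [31, 65, 84, 101, 172, 182, 196] → cuts [35, 69, 88, 105, 176, 186, 200]
  EstII (ATTGGA, off=3): starts [3, 11, 95, 121, 133, 159, 190] → cuts [6, 14, 98, 124, 136, 162, 193]

Pooled cuts: [6, 14, 21, 25, 30, 35, 63, 69, 88, 98, 105, 110, 115, 124, 136, 156, 162, 176, 186, 193, 200]

Fragments:
  6→14: 8 bp
  14→21: 7 bp
  21→25: 4 bp
  25→30: 5 bp
  30→35: 5 bp
  35→63: 28 bp
  63→69: 6 bp
  69→88: 19 bp
  88→98: 10 bp
  98→105: 7 bp
  105→110: 5 bp
  110→115: 5 bp
  115→124: 9 bp
  124→136: 12 bp
  136→156: 20 bp
  156→162: 6 bp
  162→176: 14 bp
  176→186: 10 bp
  186→193: 7 bp
  193→200: 7 bp
  200→6 (wrap): 202-200+6 = 8 bp

[4,5,5,5,5,6,6,7,7,7,7,8,8,9,10,10,12,14,19,20,28]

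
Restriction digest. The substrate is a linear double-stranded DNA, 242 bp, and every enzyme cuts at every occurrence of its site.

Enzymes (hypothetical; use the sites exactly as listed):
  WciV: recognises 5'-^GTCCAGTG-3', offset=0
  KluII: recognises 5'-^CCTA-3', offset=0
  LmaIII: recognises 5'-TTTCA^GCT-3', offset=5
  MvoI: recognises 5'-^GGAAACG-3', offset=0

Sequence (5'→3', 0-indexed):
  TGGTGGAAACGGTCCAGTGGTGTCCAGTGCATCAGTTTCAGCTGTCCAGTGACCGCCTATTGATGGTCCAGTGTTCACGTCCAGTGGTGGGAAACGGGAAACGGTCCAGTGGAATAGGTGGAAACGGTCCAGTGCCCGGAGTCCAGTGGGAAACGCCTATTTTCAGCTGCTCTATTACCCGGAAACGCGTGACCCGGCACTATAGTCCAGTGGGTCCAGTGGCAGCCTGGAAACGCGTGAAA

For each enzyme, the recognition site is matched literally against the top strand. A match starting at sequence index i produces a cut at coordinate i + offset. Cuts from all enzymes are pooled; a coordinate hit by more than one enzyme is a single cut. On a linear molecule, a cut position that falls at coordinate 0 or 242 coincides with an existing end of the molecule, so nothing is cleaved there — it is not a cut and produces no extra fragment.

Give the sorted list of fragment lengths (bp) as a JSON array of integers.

[3,4,7,7,7,7,7,8,9,10,10,10,11,12,13,14,14,15,15,16,19,24]

Scan for sites:
  WciV (GTCCAGTG, off=0): starts [11, 21, 43, 65, 78, 103, 126, 140, 204, 213] → cuts [11, 21, 43, 65, 78, 103, 126, 140, 204, 213]
  KluII (CCTA, off=0): starts [55, 155] → cuts [55, 155]
  LmaIII (TTTCAGCT, off=5): starts [35, 160] → cuts [40, 165]
  MvoI (GGAAACG, off=0): starts [4, 89, 96, 119, 148, 180, 228] → cuts [4, 89, 96, 119, 148, 180, 228]

Pooled cuts: [4, 11, 21, 40, 43, 55, 65, 78, 89, 96, 103, 119, 126, 140, 148, 155, 165, 180, 204, 213, 228]

Fragments:
  [0,4): 4 bp
  [4,11): 7 bp
  [11,21): 10 bp
  [21,40): 19 bp
  [40,43): 3 bp
  [43,55): 12 bp
  [55,65): 10 bp
  [65,78): 13 bp
  [78,89): 11 bp
  [89,96): 7 bp
  [96,103): 7 bp
  [103,119): 16 bp
  [119,126): 7 bp
  [126,140): 14 bp
  [140,148): 8 bp
  [148,155): 7 bp
  [155,165): 10 bp
  [165,180): 15 bp
  [180,204): 24 bp
  [204,213): 9 bp
  [213,228): 15 bp
  [228,242): 14 bp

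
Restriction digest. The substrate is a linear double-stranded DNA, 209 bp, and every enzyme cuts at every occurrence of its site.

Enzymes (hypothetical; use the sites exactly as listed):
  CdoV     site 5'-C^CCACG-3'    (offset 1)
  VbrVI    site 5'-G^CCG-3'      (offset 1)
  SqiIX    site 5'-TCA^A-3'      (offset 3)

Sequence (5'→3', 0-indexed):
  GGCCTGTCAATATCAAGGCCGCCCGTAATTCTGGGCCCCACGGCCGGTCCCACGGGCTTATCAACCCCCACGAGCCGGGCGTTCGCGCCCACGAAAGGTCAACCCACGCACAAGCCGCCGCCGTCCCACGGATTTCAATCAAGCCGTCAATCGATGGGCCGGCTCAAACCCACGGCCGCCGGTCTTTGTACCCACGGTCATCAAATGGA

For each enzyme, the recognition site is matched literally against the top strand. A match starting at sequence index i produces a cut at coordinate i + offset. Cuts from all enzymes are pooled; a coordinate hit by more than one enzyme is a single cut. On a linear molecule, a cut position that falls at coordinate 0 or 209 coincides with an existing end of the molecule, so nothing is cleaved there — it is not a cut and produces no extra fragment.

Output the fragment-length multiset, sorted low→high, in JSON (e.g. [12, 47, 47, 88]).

[2,2,3,3,3,3,3,4,4,5,6,6,6,6,6,6,7,8,9,9,11,12,12,13,13,14,14,19]

Scan for sites:
  CdoV CCCACG/1: at [36, 48, 66, 87, 102, 124, 168, 190] ⇒ [37, 49, 67, 88, 103, 125, 169, 191]
  VbrVI GCCG/1: at [17, 42, 73, 113, 116, 119, 142, 157, 174, 177] ⇒ [18, 43, 74, 114, 117, 120, 143, 158, 175, 178]
  SqiIX TCAA/3: at [6, 12, 60, 98, 134, 138, 146, 163, 200] ⇒ [9, 15, 63, 101, 137, 141, 149, 166, 203]

Pooled cuts: [9, 15, 18, 37, 43, 49, 63, 67, 74, 88, 101, 103, 114, 117, 120, 125, 137, 141, 143, 149, 158, 166, 169, 175, 178, 191, 203]

Fragments:
  [0,9): 9 bp
  [9,15): 6 bp
  [15,18): 3 bp
  [18,37): 19 bp
  [37,43): 6 bp
  [43,49): 6 bp
  [49,63): 14 bp
  [63,67): 4 bp
  [67,74): 7 bp
  [74,88): 14 bp
  [88,101): 13 bp
  [101,103): 2 bp
  [103,114): 11 bp
  [114,117): 3 bp
  [117,120): 3 bp
  [120,125): 5 bp
  [125,137): 12 bp
  [137,141): 4 bp
  [141,143): 2 bp
  [143,149): 6 bp
  [149,158): 9 bp
  [158,166): 8 bp
  [166,169): 3 bp
  [169,175): 6 bp
  [175,178): 3 bp
  [178,191): 13 bp
  [191,203): 12 bp
  [203,209): 6 bp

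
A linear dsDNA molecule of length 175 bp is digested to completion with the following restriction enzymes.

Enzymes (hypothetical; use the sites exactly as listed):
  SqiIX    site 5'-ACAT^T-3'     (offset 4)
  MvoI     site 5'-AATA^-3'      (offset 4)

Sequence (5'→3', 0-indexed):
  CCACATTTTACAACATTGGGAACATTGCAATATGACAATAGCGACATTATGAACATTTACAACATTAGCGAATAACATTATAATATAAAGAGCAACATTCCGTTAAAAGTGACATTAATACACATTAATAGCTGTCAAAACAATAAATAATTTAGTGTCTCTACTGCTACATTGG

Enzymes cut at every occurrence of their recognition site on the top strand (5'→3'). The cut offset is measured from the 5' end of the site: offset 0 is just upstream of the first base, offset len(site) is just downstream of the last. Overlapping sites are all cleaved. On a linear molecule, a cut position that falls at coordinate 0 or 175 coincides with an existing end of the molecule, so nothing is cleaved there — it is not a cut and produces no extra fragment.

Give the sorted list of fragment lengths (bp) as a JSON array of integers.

Per-enzyme occurrences:
  SqiIX ACATT/4: at [2, 12, 21, 43, 52, 61, 74, 94, 111, 121, 168] ⇒ [6, 16, 25, 47, 56, 65, 78, 98, 115, 125, 172]
  MvoI AATA/4: at [28, 36, 70, 81, 116, 126, 141, 145] ⇒ [32, 40, 74, 85, 120, 130, 145, 149]

All cut coordinates (distinct, sorted): [6, 16, 25, 32, 40, 47, 56, 65, 74, 78, 85, 98, 115, 120, 125, 130, 145, 149, 172]

Fragments:
  [0,6): 6 bp
  [6,16): 10 bp
  [16,25): 9 bp
  [25,32): 7 bp
  [32,40): 8 bp
  [40,47): 7 bp
  [47,56): 9 bp
  [56,65): 9 bp
  [65,74): 9 bp
  [74,78): 4 bp
  [78,85): 7 bp
  [85,98): 13 bp
  [98,115): 17 bp
  [115,120): 5 bp
  [120,125): 5 bp
  [125,130): 5 bp
  [130,145): 15 bp
  [145,149): 4 bp
  [149,172): 23 bp
  [172,175): 3 bp

[3,4,4,5,5,5,6,7,7,7,8,9,9,9,9,10,13,15,17,23]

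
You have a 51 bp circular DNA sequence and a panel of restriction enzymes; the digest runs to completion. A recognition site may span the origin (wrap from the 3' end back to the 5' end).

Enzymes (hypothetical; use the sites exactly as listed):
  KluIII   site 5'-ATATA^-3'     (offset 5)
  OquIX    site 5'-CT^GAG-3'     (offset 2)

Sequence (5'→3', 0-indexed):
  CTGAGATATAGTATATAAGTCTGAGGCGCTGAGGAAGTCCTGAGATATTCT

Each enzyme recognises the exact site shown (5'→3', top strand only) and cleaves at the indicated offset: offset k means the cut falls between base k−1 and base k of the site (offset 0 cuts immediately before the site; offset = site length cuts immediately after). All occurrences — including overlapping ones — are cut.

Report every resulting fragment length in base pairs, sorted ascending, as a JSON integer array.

Per-enzyme occurrences:
  KluIII (ATATA, off=5): starts [5, 12] → cuts [10, 17]
  OquIX (CTGAG, off=2): starts [0, 20, 28, 39] → cuts [2, 22, 30, 41]

All cut coordinates (distinct, sorted): [2, 10, 17, 22, 30, 41]

Fragment lengths:
  2→10: 8 bp
  10→17: 7 bp
  17→22: 5 bp
  22→30: 8 bp
  30→41: 11 bp
  41→2 (wrap): 51-41+2 = 12 bp

[5,7,8,8,11,12]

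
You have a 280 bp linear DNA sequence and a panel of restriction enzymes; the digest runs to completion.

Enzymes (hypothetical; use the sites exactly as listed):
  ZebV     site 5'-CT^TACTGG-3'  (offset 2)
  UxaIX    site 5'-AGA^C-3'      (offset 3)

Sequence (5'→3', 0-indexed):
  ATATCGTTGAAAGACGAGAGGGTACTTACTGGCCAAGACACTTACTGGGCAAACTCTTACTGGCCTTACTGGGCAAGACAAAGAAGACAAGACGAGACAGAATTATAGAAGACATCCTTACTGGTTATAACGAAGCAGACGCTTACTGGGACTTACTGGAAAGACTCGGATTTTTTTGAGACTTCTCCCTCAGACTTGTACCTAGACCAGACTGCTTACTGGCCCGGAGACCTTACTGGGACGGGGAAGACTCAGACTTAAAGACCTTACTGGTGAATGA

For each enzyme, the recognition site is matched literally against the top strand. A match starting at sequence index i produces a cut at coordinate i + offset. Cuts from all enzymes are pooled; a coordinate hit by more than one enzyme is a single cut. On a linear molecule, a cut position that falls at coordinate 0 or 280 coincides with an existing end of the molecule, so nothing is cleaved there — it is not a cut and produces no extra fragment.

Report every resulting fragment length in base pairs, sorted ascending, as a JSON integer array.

Scan for sites:
  ZebV CTTACTGG/2: at [24, 40, 55, 64, 116, 141, 151, 214, 231, 265] ⇒ [26, 42, 57, 66, 118, 143, 153, 216, 233, 267]
  UxaIX AGAC/3: at [11, 35, 75, 84, 89, 94, 109, 136, 161, 178, 191, 203, 208, 227, 247, 253, 261] ⇒ [14, 38, 78, 87, 92, 97, 112, 139, 164, 181, 194, 206, 211, 230, 250, 256, 264]

Pooled cuts: [14, 26, 38, 42, 57, 66, 78, 87, 92, 97, 112, 118, 139, 143, 153, 164, 181, 194, 206, 211, 216, 230, 233, 250, 256, 264, 267]

Fragments:
  [0,14): 14 bp
  [14,26): 12 bp
  [26,38): 12 bp
  [38,42): 4 bp
  [42,57): 15 bp
  [57,66): 9 bp
  [66,78): 12 bp
  [78,87): 9 bp
  [87,92): 5 bp
  [92,97): 5 bp
  [97,112): 15 bp
  [112,118): 6 bp
  [118,139): 21 bp
  [139,143): 4 bp
  [143,153): 10 bp
  [153,164): 11 bp
  [164,181): 17 bp
  [181,194): 13 bp
  [194,206): 12 bp
  [206,211): 5 bp
  [211,216): 5 bp
  [216,230): 14 bp
  [230,233): 3 bp
  [233,250): 17 bp
  [250,256): 6 bp
  [256,264): 8 bp
  [264,267): 3 bp
  [267,280): 13 bp

[3,3,4,4,5,5,5,5,6,6,8,9,9,10,11,12,12,12,12,13,13,14,14,15,15,17,17,21]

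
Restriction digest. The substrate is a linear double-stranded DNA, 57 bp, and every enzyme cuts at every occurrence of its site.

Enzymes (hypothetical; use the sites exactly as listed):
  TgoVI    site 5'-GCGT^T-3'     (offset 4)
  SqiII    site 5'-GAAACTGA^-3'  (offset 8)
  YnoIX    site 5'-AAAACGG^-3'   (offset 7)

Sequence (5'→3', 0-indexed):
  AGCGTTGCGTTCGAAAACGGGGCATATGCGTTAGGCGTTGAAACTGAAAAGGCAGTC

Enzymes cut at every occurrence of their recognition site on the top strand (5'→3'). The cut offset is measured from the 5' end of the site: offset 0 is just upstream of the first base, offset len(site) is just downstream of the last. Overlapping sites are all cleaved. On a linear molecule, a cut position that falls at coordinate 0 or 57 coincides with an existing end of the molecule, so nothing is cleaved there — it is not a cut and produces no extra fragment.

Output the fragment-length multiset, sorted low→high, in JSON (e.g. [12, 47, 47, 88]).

Scan for sites:
  TgoVI (GCGTT, off=4): starts [1, 6, 27, 34] → cuts [5, 10, 31, 38]
  SqiII (GAAACTGA, off=8): starts [39] → cuts [47]
  YnoIX (AAAACGG, off=7): starts [13] → cuts [20]

Pooled cuts: [5, 10, 20, 31, 38, 47]

Fragments:
  [0,5): 5 bp
  [5,10): 5 bp
  [10,20): 10 bp
  [20,31): 11 bp
  [31,38): 7 bp
  [38,47): 9 bp
  [47,57): 10 bp

[5,5,7,9,10,10,11]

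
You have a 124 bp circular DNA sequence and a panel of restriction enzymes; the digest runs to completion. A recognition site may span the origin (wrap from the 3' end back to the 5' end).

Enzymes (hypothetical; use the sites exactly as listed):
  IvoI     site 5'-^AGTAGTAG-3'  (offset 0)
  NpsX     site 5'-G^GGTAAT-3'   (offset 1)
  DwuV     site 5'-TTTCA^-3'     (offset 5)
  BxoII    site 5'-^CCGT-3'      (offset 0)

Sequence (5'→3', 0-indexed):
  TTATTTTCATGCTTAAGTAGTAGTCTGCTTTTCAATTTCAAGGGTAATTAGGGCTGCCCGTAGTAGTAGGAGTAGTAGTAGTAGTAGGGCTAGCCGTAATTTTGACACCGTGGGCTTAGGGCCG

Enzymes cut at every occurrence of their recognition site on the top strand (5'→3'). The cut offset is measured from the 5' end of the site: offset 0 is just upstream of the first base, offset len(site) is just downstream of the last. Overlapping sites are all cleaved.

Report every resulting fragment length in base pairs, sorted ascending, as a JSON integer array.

[2,3,3,3,4,6,6,9,12,14,14,14,15,19]

Per-enzyme occurrences:
  IvoI AGTAGTAG/0: at [15, 61, 70, 73, 76, 79] ⇒ [15, 61, 70, 73, 76, 79]
  NpsX GGGTAAT/1: at [41] ⇒ [42]
  DwuV TTTCA/5: at [4, 29, 35] ⇒ [9, 34, 40]
  BxoII CCGT/0: at [57, 93, 107, 121] ⇒ [57, 93, 107, 121]

Pooled cuts: [9, 15, 34, 40, 42, 57, 61, 70, 73, 76, 79, 93, 107, 121]

Fragments:
  9→15: 6 bp
  15→34: 19 bp
  34→40: 6 bp
  40→42: 2 bp
  42→57: 15 bp
  57→61: 4 bp
  61→70: 9 bp
  70→73: 3 bp
  73→76: 3 bp
  76→79: 3 bp
  79→93: 14 bp
  93→107: 14 bp
  107→121: 14 bp
  121→9 (wrap): 124-121+9 = 12 bp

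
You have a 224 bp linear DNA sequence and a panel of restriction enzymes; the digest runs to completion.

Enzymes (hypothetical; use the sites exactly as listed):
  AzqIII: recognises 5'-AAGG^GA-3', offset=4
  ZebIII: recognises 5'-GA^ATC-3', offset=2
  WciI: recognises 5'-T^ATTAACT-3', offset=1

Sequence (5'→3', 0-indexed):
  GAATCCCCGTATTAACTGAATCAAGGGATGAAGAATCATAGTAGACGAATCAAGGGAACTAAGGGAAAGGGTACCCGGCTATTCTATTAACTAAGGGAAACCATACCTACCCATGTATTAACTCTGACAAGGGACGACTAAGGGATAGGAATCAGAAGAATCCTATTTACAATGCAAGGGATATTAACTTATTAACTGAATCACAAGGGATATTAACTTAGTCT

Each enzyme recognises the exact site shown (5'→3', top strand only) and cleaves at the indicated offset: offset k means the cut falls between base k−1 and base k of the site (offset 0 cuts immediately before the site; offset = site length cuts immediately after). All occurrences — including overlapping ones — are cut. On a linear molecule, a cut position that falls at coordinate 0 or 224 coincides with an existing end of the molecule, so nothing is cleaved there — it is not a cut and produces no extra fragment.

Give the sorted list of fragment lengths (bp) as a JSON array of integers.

Site scan:
  AzqIII AAGGGA/4: at [22, 51, 60, 92, 128, 139, 175, 204] ⇒ [26, 55, 64, 96, 132, 143, 179, 208]
  ZebIII GAATC/2: at [0, 17, 32, 46, 148, 157, 197] ⇒ [2, 19, 34, 48, 150, 159, 199]
  WciI TATTAACT/1: at [9, 84, 115, 181, 189, 210] ⇒ [10, 85, 116, 182, 190, 211]

All cut coordinates (distinct, sorted): [2, 10, 19, 26, 34, 48, 55, 64, 85, 96, 116, 132, 143, 150, 159, 179, 182, 190, 199, 208, 211]

Fragments:
  [0,2): 2 bp
  [2,10): 8 bp
  [10,19): 9 bp
  [19,26): 7 bp
  [26,34): 8 bp
  [34,48): 14 bp
  [48,55): 7 bp
  [55,64): 9 bp
  [64,85): 21 bp
  [85,96): 11 bp
  [96,116): 20 bp
  [116,132): 16 bp
  [132,143): 11 bp
  [143,150): 7 bp
  [150,159): 9 bp
  [159,179): 20 bp
  [179,182): 3 bp
  [182,190): 8 bp
  [190,199): 9 bp
  [199,208): 9 bp
  [208,211): 3 bp
  [211,224): 13 bp

[2,3,3,7,7,7,8,8,8,9,9,9,9,9,11,11,13,14,16,20,20,21]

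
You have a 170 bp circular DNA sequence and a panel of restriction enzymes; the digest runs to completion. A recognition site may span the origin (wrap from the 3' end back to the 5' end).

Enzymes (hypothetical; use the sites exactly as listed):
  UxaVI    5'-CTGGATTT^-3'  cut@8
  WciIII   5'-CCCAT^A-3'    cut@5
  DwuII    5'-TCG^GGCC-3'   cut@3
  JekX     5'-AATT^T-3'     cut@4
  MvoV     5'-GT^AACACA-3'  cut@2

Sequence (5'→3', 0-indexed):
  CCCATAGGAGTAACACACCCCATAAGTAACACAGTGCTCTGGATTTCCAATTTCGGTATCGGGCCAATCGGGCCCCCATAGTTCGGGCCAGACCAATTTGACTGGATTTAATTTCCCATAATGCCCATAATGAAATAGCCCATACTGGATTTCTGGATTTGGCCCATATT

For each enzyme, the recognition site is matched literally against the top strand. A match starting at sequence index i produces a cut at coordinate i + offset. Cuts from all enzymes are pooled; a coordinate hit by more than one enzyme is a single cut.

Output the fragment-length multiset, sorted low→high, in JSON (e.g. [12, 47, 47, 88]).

[4,4,6,6,6,6,7,8,8,9,9,9,9,9,11,12,13,15,19]

Scan for sites:
  UxaVI (CTGGATTT, off=8): starts [38, 101, 144, 152] → cuts [46, 109, 152, 160]
  WciIII (CCCATA, off=5): starts [0, 18, 74, 114, 123, 138, 162] → cuts [5, 23, 79, 119, 128, 143, 167]
  DwuII (TCGGGCC, off=3): starts [58, 67, 82] → cuts [61, 70, 85]
  JekX (AATTT, off=4): starts [48, 94, 109] → cuts [52, 98, 113]
  MvoV (GTAACACA, off=2): starts [9, 25] → cuts [11, 27]

Pooled cuts: [5, 11, 23, 27, 46, 52, 61, 70, 79, 85, 98, 109, 113, 119, 128, 143, 152, 160, 167]

Fragments:
  5→11: 6 bp
  11→23: 12 bp
  23→27: 4 bp
  27→46: 19 bp
  46→52: 6 bp
  52→61: 9 bp
  61→70: 9 bp
  70→79: 9 bp
  79→85: 6 bp
  85→98: 13 bp
  98→109: 11 bp
  109→113: 4 bp
  113→119: 6 bp
  119→128: 9 bp
  128→143: 15 bp
  143→152: 9 bp
  152→160: 8 bp
  160→167: 7 bp
  167→5 (wrap): 170-167+5 = 8 bp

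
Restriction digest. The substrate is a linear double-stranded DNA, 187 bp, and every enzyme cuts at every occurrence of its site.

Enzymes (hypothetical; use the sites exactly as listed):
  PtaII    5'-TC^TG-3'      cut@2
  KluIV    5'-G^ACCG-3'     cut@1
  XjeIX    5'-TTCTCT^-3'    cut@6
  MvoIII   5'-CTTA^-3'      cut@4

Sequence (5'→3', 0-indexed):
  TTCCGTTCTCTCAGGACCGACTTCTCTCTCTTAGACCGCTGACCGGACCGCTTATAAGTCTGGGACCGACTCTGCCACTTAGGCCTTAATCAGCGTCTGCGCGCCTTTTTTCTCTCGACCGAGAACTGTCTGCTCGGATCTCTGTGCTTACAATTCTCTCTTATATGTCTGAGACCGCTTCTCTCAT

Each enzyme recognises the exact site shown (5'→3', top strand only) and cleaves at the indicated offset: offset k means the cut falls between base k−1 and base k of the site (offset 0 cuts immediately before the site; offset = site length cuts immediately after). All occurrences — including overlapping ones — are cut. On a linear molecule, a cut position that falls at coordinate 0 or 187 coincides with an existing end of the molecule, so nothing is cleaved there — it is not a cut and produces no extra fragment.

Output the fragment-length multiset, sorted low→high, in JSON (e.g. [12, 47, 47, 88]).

[1,2,3,4,4,4,4,5,6,6,6,7,7,8,8,8,9,9,9,11,11,12,12,13,18]

Per-enzyme occurrences:
  PtaII TCTG/2: at [58, 70, 95, 128, 140, 167] ⇒ [60, 72, 97, 130, 142, 169]
  KluIV GACCG/1: at [14, 33, 40, 45, 63, 116, 172] ⇒ [15, 34, 41, 46, 64, 117, 173]
  XjeIX TTCTCT/6: at [5, 21, 109, 153, 178] ⇒ [11, 27, 115, 159, 184]
  MvoIII CTTA/4: at [29, 50, 77, 84, 146, 159] ⇒ [33, 54, 81, 88, 150, 163]

Pooled cuts: [11, 15, 27, 33, 34, 41, 46, 54, 60, 64, 72, 81, 88, 97, 115, 117, 130, 142, 150, 159, 163, 169, 173, 184]

Fragment lengths:
  [0,11): 11 bp
  [11,15): 4 bp
  [15,27): 12 bp
  [27,33): 6 bp
  [33,34): 1 bp
  [34,41): 7 bp
  [41,46): 5 bp
  [46,54): 8 bp
  [54,60): 6 bp
  [60,64): 4 bp
  [64,72): 8 bp
  [72,81): 9 bp
  [81,88): 7 bp
  [88,97): 9 bp
  [97,115): 18 bp
  [115,117): 2 bp
  [117,130): 13 bp
  [130,142): 12 bp
  [142,150): 8 bp
  [150,159): 9 bp
  [159,163): 4 bp
  [163,169): 6 bp
  [169,173): 4 bp
  [173,184): 11 bp
  [184,187): 3 bp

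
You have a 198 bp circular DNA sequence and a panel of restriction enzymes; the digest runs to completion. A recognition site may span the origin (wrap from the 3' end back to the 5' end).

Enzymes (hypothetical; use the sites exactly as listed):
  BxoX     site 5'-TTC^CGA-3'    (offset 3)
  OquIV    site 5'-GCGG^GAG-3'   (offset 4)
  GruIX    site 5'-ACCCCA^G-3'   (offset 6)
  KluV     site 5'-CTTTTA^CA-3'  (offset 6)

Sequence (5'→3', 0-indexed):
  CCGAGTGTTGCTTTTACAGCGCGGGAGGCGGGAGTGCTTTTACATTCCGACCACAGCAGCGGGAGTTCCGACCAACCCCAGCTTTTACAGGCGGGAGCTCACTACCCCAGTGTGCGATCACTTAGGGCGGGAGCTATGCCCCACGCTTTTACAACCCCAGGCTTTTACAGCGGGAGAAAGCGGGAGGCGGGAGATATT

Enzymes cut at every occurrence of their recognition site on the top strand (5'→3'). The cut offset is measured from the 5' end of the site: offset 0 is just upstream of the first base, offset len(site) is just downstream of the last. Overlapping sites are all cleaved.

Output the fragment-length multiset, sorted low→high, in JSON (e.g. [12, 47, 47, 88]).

[5,6,6,7,7,7,7,8,8,8,9,10,11,12,15,15,15,21,21]

Site scan:
  BxoX TTCCGA/3: at [44, 65, 196] ⇒ [1, 47, 68]
  OquIV GCGGGAG/4: at [20, 27, 58, 90, 126, 169, 179, 186] ⇒ [24, 31, 62, 94, 130, 173, 183, 190]
  GruIX ACCCCAG/6: at [74, 103, 153] ⇒ [80, 109, 159]
  KluV CTTTTACA/6: at [10, 36, 81, 145, 161] ⇒ [16, 42, 87, 151, 167]

Pooled cuts: [1, 16, 24, 31, 42, 47, 62, 68, 80, 87, 94, 109, 130, 151, 159, 167, 173, 183, 190]

Fragments:
  1→16: 15 bp
  16→24: 8 bp
  24→31: 7 bp
  31→42: 11 bp
  42→47: 5 bp
  47→62: 15 bp
  62→68: 6 bp
  68→80: 12 bp
  80→87: 7 bp
  87→94: 7 bp
  94→109: 15 bp
  109→130: 21 bp
  130→151: 21 bp
  151→159: 8 bp
  159→167: 8 bp
  167→173: 6 bp
  173→183: 10 bp
  183→190: 7 bp
  190→1 (wrap): 198-190+1 = 9 bp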